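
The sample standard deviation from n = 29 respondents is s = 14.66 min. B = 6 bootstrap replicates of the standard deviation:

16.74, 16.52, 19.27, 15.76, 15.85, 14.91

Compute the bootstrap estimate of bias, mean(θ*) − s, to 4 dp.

bias = +1.8483

mean(θ*) = (16.74 + 16.52 + 19.27 + 15.76 + 15.85 + 14.91) / 6 = 16.50833
bias = 16.50833 − 14.66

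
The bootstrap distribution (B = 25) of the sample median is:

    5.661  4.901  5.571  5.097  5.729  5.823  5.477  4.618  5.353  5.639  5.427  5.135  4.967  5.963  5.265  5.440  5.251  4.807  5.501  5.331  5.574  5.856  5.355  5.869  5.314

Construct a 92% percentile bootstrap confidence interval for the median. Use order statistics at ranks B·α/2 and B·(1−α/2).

Sorted replicates: 4.618, 4.807, 4.901, 4.967, 5.097, 5.135, 5.251, 5.265, 5.314, 5.331, 5.353, 5.355, 5.427, 5.440, 5.477, 5.501, 5.571, 5.574, 5.639, 5.661, 5.729, 5.823, 5.856, 5.869, 5.963
α = 0.08; lower rank = 25 × 0.040 = 1; upper rank = 25 × 0.960 = 24.
The 1st smallest replicate is 4.618; the 24th is 5.869.

(4.618, 5.869)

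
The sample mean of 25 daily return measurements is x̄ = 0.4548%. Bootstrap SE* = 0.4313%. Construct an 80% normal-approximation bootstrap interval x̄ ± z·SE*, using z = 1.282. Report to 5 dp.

Margin = 1.282 × 0.4313 = 0.552927
Interval: 0.4548 ± 0.552927

(-0.09813, 1.00773)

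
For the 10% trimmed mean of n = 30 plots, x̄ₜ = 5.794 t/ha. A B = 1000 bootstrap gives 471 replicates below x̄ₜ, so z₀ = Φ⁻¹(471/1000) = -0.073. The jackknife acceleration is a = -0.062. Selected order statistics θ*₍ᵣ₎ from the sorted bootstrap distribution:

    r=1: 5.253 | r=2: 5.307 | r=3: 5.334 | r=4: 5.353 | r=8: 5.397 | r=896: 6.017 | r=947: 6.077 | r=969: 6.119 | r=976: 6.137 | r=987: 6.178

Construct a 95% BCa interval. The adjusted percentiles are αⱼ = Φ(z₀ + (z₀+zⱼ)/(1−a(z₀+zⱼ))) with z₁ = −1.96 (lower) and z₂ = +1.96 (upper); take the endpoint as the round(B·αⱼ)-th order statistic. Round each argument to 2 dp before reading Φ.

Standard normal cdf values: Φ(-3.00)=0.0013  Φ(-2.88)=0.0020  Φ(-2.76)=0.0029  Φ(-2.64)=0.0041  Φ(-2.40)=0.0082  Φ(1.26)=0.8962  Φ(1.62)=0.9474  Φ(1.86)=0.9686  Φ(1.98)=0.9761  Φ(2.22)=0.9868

Lower: z₀ + z₁ = -0.073 + (-1.960) = -2.033; 1 − a(z₀+z₁) = 1 − (-0.062)(-2.033) = 0.8740; argument = -0.073 + (-2.033)/0.8740 = -2.3992 → -2.40.
α₁ = Φ(-2.40) = 0.0082; rank = round(1000 × 0.0082) = 8; θ*₍8₎ = 5.397.
Upper: z₀ + z₂ = 1.887; 1 − a(z₀+z₂) = 1.1170; argument = 1.6164 → 1.62; α₂ = 0.9474; rank = 947; θ*₍947₎ = 6.077.

(5.397, 6.077)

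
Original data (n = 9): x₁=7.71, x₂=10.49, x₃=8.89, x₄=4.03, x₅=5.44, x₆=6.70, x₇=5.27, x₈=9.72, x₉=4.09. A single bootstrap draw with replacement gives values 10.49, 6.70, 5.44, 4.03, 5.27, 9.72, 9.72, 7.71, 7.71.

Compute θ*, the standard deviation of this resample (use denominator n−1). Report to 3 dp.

Mean = 7.4211; sum of squared deviations = 40.7265
s² = 40.7265 / 8 = 5.0908
s = √5.0908 = 2.256

θ* = 2.256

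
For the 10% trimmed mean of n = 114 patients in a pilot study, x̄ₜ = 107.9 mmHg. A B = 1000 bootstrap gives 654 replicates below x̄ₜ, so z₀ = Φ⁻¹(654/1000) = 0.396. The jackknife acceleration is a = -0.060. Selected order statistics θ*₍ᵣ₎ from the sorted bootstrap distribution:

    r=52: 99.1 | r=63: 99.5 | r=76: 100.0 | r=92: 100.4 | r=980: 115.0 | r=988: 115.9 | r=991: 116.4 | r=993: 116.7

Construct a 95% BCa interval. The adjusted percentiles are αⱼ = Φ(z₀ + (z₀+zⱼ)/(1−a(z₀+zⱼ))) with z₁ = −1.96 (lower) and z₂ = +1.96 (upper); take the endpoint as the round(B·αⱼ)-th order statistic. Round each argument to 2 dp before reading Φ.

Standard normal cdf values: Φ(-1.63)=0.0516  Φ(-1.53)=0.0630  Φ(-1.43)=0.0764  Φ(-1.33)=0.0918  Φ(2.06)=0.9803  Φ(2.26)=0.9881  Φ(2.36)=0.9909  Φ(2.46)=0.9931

(100.4, 116.7)

Lower: z₀ + z₁ = 0.396 + (-1.960) = -1.564; 1 − a(z₀+z₁) = 1 − (-0.060)(-1.564) = 0.9062; argument = 0.396 + (-1.564)/0.9062 = -1.3300 → -1.33.
α₁ = Φ(-1.33) = 0.0918; rank = round(1000 × 0.0918) = 92; θ*₍92₎ = 100.4.
Upper: z₀ + z₂ = 2.356; 1 − a(z₀+z₂) = 1.1414; argument = 2.4602 → 2.46; α₂ = 0.9931; rank = 993; θ*₍993₎ = 116.7.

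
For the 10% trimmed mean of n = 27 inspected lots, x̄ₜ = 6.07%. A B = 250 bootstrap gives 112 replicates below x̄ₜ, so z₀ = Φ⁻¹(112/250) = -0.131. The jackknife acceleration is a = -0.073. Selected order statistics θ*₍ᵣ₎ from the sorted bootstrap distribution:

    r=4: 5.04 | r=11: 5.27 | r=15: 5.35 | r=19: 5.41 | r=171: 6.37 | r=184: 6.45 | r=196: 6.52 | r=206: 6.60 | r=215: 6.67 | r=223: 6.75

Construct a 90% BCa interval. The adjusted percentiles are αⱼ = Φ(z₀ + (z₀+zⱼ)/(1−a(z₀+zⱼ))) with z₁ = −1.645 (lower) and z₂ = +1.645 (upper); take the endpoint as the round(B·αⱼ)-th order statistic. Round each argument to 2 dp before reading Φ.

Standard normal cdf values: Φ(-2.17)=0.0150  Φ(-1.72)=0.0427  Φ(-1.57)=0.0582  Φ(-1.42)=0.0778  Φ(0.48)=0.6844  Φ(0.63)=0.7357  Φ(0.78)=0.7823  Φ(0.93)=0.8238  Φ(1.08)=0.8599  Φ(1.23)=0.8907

Lower: z₀ + z₁ = -0.131 + (-1.645) = -1.776; 1 − a(z₀+z₁) = 1 − (-0.073)(-1.776) = 0.8704; argument = -0.131 + (-1.776)/0.8704 = -2.1716 → -2.17.
α₁ = Φ(-2.17) = 0.0150; rank = round(250 × 0.0150) = 4; θ*₍4₎ = 5.04.
Upper: z₀ + z₂ = 1.514; 1 − a(z₀+z₂) = 1.1105; argument = 1.2323 → 1.23; α₂ = 0.8907; rank = 223; θ*₍223₎ = 6.75.

(5.04, 6.75)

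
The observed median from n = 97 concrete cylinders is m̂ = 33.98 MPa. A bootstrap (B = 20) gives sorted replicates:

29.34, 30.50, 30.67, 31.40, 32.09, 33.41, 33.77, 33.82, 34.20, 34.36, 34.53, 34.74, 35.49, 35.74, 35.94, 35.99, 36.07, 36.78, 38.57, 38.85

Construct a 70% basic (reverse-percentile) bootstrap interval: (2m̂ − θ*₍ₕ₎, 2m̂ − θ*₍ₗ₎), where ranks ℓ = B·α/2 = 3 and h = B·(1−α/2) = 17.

(31.89, 37.29)

Percentile endpoints at ranks 3 and 17: θ*₍3₎ = 30.67, θ*₍17₎ = 36.07.
Basic interval reflects these around m̂:
  lower = 2 × 33.98 − 36.07 = 31.89
  upper = 2 × 33.98 − 30.67 = 37.29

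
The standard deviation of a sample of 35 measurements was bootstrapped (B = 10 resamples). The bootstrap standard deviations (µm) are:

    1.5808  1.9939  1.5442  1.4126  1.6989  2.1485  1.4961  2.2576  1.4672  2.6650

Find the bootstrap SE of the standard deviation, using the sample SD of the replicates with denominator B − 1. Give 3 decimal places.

Bootstrap SE is the standard deviation of the 10 replicate standard deviations.
Mean of replicates: (1.5808 + 1.9939 + 1.5442 + 1.4126 + 1.6989 + 2.1485 + 1.4961 + 2.2576 + 1.4672 + 2.6650) / 10 = 18.26480 / 10 = 1.82648
Sum of squared deviations: (−0.24568)² + (+0.16742)² + (−0.28228)² + (−0.41388)² + (−0.12758)² + (+0.32202)² + (−0.33038)² + (+0.43112)² + (−0.35928)² + (+0.83852)² = 1.58655
Variance = 1.58655 / 9 = 0.17628
SE* = √0.17628

SE* = 0.420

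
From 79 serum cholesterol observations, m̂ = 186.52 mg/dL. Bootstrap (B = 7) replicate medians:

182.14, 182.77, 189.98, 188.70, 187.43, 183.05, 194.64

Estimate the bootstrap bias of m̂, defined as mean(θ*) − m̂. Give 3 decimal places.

mean(θ*) = (182.14 + 182.77 + 189.98 + 188.70 + 187.43 + 183.05 + 194.64) / 7 = 186.9586
bias = 186.9586 − 186.52

bias = +0.439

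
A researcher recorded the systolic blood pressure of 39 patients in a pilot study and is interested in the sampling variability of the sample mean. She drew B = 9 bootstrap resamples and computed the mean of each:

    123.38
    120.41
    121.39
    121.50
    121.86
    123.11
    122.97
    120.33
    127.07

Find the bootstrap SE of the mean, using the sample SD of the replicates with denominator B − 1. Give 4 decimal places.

SE* = 2.0599

Bootstrap SE is the standard deviation of the 9 replicate means.
Mean of replicates: (123.38 + 120.41 + 121.39 + 121.50 + 121.86 + 123.11 + 122.97 + 120.33 + 127.07) / 9 = 1102.02000 / 9 = 122.44667
Sum of squared deviations: (+0.93333)² + (−2.03667)² + (−1.05667)² + (−0.94667)² + (−0.58667)² + (+0.66333)² + (+0.52333)² + (−2.11667)² + (+4.62333)² = 33.94540
Variance = 33.94540 / 8 = 4.24317
SE* = √4.24317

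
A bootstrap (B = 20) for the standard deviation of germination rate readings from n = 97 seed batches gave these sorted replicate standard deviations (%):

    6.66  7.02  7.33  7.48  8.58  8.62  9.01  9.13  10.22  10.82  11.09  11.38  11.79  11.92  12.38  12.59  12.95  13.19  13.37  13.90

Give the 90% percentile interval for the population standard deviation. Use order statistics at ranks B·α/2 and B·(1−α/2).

(6.66, 13.37)

α = 0.10; lower rank = 20 × 0.050 = 1; upper rank = 20 × 0.950 = 19.
The 1st smallest replicate is 6.66; the 19th is 13.37.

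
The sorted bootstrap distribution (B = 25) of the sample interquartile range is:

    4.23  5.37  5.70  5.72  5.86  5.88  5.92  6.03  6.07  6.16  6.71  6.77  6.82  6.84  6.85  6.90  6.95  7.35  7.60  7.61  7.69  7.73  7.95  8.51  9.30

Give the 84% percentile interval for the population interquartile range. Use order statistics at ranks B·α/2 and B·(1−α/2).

(5.37, 7.95)

α = 0.16; lower rank = 25 × 0.080 = 2; upper rank = 25 × 0.920 = 23.
The 2nd smallest replicate is 5.37; the 23rd is 7.95.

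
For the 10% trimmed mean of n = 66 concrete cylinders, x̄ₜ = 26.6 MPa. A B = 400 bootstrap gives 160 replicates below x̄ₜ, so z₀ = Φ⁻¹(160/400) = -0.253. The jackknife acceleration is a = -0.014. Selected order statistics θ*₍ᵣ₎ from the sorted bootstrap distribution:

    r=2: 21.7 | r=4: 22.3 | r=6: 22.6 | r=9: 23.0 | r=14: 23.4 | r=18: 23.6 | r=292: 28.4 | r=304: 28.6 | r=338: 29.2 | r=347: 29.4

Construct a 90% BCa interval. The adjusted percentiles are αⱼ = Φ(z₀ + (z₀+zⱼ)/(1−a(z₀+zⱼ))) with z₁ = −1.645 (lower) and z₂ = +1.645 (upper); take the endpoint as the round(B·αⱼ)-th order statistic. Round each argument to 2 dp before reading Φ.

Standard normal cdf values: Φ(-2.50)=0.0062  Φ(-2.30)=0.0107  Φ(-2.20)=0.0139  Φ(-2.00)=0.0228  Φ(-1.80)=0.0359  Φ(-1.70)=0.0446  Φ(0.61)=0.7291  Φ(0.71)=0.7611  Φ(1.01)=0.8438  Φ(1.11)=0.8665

Lower: z₀ + z₁ = -0.253 + (-1.645) = -1.898; 1 − a(z₀+z₁) = 1 − (-0.014)(-1.898) = 0.9734; argument = -0.253 + (-1.898)/0.9734 = -2.2028 → -2.20.
α₁ = Φ(-2.20) = 0.0139; rank = round(400 × 0.0139) = 6; θ*₍6₎ = 22.6.
Upper: z₀ + z₂ = 1.392; 1 − a(z₀+z₂) = 1.0195; argument = 1.1124 → 1.11; α₂ = 0.8665; rank = 347; θ*₍347₎ = 29.4.

(22.6, 29.4)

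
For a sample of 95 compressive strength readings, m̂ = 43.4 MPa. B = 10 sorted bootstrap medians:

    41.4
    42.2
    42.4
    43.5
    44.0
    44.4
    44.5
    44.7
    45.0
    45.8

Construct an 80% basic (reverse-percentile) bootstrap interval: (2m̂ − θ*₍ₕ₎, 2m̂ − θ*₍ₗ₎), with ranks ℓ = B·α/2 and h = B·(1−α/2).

Percentile endpoints at ranks 1 and 9: θ*₍1₎ = 41.4, θ*₍9₎ = 45.0.
Basic interval reflects these around m̂:
  lower = 2 × 43.4 − 45.0 = 41.8
  upper = 2 × 43.4 − 41.4 = 45.4

(41.8, 45.4)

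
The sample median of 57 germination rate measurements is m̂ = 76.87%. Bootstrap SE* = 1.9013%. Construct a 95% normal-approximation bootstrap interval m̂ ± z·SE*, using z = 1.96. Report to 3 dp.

Margin = 1.96 × 1.9013 = 3.7265
Interval: 76.87 ± 3.7265

(73.143, 80.597)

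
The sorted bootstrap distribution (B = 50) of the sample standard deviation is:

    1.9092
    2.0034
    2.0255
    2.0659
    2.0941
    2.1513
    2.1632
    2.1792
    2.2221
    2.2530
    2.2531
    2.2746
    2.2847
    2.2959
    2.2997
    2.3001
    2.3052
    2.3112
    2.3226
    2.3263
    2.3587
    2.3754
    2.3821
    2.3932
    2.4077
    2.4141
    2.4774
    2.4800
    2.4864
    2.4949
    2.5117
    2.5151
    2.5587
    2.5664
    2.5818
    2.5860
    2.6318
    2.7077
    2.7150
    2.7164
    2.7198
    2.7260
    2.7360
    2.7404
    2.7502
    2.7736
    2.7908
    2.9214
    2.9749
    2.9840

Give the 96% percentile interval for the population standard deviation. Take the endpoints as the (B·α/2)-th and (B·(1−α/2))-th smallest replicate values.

(1.9092, 2.9749)

α = 0.04; lower rank = 50 × 0.020 = 1; upper rank = 50 × 0.980 = 49.
The 1st smallest replicate is 1.9092; the 49th is 2.9749.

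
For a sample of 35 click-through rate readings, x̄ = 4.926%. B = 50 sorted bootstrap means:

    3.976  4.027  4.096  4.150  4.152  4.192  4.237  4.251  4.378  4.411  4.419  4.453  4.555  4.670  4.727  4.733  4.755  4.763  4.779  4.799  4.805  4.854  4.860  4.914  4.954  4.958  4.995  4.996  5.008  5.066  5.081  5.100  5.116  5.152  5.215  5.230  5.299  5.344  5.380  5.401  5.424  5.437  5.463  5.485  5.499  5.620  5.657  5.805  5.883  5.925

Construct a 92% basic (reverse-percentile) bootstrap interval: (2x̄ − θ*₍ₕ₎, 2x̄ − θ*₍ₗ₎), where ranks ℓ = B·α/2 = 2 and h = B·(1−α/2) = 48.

(4.047, 5.825)

Percentile endpoints at ranks 2 and 48: θ*₍2₎ = 4.027, θ*₍48₎ = 5.805.
Basic interval reflects these around x̄:
  lower = 2 × 4.926 − 5.805 = 4.047
  upper = 2 × 4.926 − 4.027 = 5.825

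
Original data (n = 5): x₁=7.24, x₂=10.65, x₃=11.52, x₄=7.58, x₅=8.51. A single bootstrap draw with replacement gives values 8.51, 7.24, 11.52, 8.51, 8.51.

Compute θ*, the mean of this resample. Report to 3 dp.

Mean = (8.51 + 7.24 + 11.52 + 8.51 + 8.51) / 5 = 44.290 / 5 = 8.858

θ* = 8.858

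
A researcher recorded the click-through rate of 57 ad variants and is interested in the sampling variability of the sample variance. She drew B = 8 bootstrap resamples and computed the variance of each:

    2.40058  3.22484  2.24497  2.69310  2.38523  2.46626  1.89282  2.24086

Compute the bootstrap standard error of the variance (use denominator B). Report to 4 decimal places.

SE* = 0.3644

Bootstrap SE is the standard deviation of the 8 replicate variances.
Mean of replicates: (2.40058 + 3.22484 + 2.24497 + 2.69310 + 2.38523 + 2.46626 + 1.89282 + 2.24086) / 8 = 19.548660 / 8 = 2.443582
Sum of squared deviations: (−0.043002)² + (+0.781258)² + (−0.198612)² + (+0.249518)² + (−0.058352)² + (+0.022678)² + (−0.550762)² + (−0.202722)² = 1.062273
Variance = 1.062273 / 8 = 0.132784
SE* = √0.132784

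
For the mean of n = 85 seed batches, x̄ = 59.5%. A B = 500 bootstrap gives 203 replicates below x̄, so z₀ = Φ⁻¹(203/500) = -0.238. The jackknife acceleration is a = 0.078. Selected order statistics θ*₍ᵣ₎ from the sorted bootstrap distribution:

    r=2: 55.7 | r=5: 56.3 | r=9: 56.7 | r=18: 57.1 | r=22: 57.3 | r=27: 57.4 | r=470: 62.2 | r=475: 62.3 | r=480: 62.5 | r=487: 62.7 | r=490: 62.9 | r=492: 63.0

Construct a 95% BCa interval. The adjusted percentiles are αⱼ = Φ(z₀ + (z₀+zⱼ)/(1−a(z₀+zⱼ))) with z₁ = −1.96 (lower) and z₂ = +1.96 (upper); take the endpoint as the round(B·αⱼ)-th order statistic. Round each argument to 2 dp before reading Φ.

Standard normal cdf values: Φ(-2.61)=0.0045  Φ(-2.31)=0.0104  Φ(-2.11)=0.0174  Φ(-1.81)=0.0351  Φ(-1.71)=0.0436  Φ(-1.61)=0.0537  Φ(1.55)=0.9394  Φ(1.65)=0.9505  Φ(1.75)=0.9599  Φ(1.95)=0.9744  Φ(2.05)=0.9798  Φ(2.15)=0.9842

Lower: z₀ + z₁ = -0.238 + (-1.960) = -2.198; 1 − a(z₀+z₁) = 1 − (0.078)(-2.198) = 1.1714; argument = -0.238 + (-2.198)/1.1714 = -2.1143 → -2.11.
α₁ = Φ(-2.11) = 0.0174; rank = round(500 × 0.0174) = 9; θ*₍9₎ = 56.7.
Upper: z₀ + z₂ = 1.722; 1 − a(z₀+z₂) = 0.8657; argument = 1.7512 → 1.75; α₂ = 0.9599; rank = 480; θ*₍480₎ = 62.5.

(56.7, 62.5)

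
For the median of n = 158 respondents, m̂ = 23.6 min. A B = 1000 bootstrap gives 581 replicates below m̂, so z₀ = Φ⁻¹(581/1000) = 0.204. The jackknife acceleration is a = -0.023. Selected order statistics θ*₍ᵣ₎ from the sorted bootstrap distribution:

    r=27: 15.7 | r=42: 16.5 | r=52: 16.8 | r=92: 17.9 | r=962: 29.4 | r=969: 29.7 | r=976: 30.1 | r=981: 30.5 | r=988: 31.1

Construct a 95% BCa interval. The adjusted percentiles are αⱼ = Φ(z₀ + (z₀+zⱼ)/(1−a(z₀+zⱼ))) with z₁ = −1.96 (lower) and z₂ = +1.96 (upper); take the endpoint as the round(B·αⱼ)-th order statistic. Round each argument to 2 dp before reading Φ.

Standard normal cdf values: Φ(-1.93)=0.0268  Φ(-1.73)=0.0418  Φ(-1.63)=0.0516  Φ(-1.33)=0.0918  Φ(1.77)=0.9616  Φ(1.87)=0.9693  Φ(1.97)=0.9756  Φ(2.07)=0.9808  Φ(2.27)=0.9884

(16.8, 31.1)

Lower: z₀ + z₁ = 0.204 + (-1.960) = -1.756; 1 − a(z₀+z₁) = 1 − (-0.023)(-1.756) = 0.9596; argument = 0.204 + (-1.756)/0.9596 = -1.6259 → -1.63.
α₁ = Φ(-1.63) = 0.0516; rank = round(1000 × 0.0516) = 52; θ*₍52₎ = 16.8.
Upper: z₀ + z₂ = 2.164; 1 − a(z₀+z₂) = 1.0498; argument = 2.2654 → 2.27; α₂ = 0.9884; rank = 988; θ*₍988₎ = 31.1.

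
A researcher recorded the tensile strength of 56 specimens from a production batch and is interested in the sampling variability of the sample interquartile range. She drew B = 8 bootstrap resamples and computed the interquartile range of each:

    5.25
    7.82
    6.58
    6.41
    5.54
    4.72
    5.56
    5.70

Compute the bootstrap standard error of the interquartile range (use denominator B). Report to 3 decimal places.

SE* = 0.901

Bootstrap SE is the standard deviation of the 8 replicate interquartile ranges.
Mean of replicates: (5.25 + 7.82 + 6.58 + 6.41 + 5.54 + 4.72 + 5.56 + 5.70) / 8 = 47.5800 / 8 = 5.9475
Sum of squared deviations: (−0.6975)² + (+1.8725)² + (+0.6325)² + (+0.4625)² + (−0.4075)² + (−1.2275)² + (−0.3875)² + (−0.2475)² = 6.4910
Variance = 6.4910 / 8 = 0.8114
SE* = √0.8114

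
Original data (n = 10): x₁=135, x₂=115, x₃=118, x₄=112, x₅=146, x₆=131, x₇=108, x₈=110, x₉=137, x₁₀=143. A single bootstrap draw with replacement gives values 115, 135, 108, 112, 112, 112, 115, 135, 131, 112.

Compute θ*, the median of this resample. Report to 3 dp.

Sorted: 108, 112, 112, 112, 112, 115, 115, 131, 135, 135
Median = average of the two middle values = 113.500

θ* = 113.500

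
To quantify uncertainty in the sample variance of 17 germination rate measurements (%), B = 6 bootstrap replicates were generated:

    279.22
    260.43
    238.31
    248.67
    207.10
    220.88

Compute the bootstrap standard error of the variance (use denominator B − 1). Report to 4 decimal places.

Bootstrap SE is the standard deviation of the 6 replicate variances.
Mean of replicates: (279.22 + 260.43 + 238.31 + 248.67 + 207.10 + 220.88) / 6 = 1454.61000 / 6 = 242.43500
Sum of squared deviations: (+36.78500)² + (+17.99500)² + (−4.12500)² + (+6.23500)² + (−35.33500)² + (−21.55500)² = 3446.02735
Variance = 3446.02735 / 5 = 689.20547
SE* = √689.20547

SE* = 26.2527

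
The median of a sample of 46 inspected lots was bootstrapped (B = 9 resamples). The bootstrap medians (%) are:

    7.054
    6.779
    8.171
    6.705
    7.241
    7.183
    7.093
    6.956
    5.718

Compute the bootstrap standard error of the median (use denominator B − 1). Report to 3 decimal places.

SE* = 0.638

Bootstrap SE is the standard deviation of the 9 replicate medians.
Mean of replicates: (7.054 + 6.779 + 8.171 + 6.705 + 7.241 + 7.183 + 7.093 + 6.956 + 5.718) / 9 = 62.9000 / 9 = 6.9889
Sum of squared deviations: (+0.0651)² + (−0.2099)² + (+1.1821)² + (−0.2839)² + (+0.2521)² + (+0.1941)² + (+0.1041)² + (−0.0329)² + (−1.2709)² = 3.2546
Variance = 3.2546 / 8 = 0.4068
SE* = √0.4068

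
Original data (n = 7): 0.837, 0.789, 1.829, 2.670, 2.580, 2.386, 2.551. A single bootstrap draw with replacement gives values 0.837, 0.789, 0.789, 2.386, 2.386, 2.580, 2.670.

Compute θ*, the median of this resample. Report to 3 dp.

Sorted: 0.789, 0.789, 0.837, 2.386, 2.386, 2.580, 2.670
Median = middle value = 2.386

θ* = 2.386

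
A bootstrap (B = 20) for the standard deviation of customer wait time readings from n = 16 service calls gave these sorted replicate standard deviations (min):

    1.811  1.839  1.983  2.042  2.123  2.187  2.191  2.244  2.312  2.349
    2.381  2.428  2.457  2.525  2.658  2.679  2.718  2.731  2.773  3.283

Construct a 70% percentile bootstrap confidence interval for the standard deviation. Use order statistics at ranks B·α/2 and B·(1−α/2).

(1.983, 2.718)

α = 0.30; lower rank = 20 × 0.150 = 3; upper rank = 20 × 0.850 = 17.
The 3rd smallest replicate is 1.983; the 17th is 2.718.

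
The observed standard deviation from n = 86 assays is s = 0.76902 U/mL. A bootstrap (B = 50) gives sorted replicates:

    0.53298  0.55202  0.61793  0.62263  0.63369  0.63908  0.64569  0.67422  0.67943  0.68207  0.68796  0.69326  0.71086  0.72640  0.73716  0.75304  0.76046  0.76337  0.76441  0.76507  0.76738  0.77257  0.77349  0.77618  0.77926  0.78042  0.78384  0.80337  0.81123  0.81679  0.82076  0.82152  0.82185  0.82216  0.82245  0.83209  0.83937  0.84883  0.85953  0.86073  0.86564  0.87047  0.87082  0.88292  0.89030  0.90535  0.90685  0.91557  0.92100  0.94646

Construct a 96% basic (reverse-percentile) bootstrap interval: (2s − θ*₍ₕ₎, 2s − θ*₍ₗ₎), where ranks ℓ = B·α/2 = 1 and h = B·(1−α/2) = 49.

Percentile endpoints at ranks 1 and 49: θ*₍1₎ = 0.53298, θ*₍49₎ = 0.92100.
Basic interval reflects these around s:
  lower = 2 × 0.76902 − 0.92100 = 0.61704
  upper = 2 × 0.76902 − 0.53298 = 1.00506

(0.61704, 1.00506)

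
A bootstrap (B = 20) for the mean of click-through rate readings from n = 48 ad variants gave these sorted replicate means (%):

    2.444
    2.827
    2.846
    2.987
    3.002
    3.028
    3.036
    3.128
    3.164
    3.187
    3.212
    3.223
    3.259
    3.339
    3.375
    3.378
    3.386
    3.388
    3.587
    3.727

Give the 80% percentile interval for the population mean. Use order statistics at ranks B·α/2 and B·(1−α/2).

(2.827, 3.388)

α = 0.20; lower rank = 20 × 0.100 = 2; upper rank = 20 × 0.900 = 18.
The 2nd smallest replicate is 2.827; the 18th is 3.388.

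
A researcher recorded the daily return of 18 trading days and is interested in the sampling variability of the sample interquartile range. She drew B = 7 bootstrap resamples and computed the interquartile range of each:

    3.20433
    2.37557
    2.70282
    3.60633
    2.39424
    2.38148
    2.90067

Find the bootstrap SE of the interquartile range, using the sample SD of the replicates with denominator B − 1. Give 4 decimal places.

Bootstrap SE is the standard deviation of the 7 replicate interquartile ranges.
Mean of replicates: (3.20433 + 2.37557 + 2.70282 + 3.60633 + 2.39424 + 2.38148 + 2.90067) / 7 = 19.565440 / 7 = 2.795063
Sum of squared deviations: (+0.409267)² + (−0.419493)² + (−0.092243)² + (+0.811267)² + (−0.400823)² + (−0.413583)² + (+0.105607)² = 1.353000
Variance = 1.353000 / 6 = 0.225500
SE* = √0.225500

SE* = 0.4749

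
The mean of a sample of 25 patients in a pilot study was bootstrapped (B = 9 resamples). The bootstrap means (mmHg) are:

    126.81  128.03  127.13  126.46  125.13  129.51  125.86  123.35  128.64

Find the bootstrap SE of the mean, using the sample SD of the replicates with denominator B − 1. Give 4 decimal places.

SE* = 1.8719

Bootstrap SE is the standard deviation of the 9 replicate means.
Mean of replicates: (126.81 + 128.03 + 127.13 + 126.46 + 125.13 + 129.51 + 125.86 + 123.35 + 128.64) / 9 = 1140.92000 / 9 = 126.76889
Sum of squared deviations: (+0.04111)² + (+1.26111)² + (+0.36111)² + (−0.30889)² + (−1.63889)² + (+2.74111)² + (−0.90889)² + (−3.41889)² + (+1.87111)² = 28.03349
Variance = 28.03349 / 8 = 3.50419
SE* = √3.50419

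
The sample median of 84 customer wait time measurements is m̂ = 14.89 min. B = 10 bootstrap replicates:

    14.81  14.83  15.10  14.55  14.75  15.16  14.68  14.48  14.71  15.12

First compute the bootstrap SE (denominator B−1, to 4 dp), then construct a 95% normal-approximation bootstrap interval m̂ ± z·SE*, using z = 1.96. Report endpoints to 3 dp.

(14.424, 15.356)

Mean of replicates = 14.8190; sum of squared deviations = 0.5093; SE* = √(0.5093/9) = 0.2379
Margin = 1.96 × 0.2379 = 0.4663
Interval: 14.89 ± 0.4663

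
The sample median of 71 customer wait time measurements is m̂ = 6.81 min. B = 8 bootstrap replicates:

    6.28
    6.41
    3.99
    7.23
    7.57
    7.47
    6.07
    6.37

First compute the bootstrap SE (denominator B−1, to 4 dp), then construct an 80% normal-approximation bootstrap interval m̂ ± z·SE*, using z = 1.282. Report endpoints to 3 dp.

(5.346, 8.274)

Mean of replicates = 6.4238; sum of squared deviations = 9.1306; SE* = √(9.1306/7) = 1.1421
Margin = 1.282 × 1.1421 = 1.4642
Interval: 6.81 ± 1.4642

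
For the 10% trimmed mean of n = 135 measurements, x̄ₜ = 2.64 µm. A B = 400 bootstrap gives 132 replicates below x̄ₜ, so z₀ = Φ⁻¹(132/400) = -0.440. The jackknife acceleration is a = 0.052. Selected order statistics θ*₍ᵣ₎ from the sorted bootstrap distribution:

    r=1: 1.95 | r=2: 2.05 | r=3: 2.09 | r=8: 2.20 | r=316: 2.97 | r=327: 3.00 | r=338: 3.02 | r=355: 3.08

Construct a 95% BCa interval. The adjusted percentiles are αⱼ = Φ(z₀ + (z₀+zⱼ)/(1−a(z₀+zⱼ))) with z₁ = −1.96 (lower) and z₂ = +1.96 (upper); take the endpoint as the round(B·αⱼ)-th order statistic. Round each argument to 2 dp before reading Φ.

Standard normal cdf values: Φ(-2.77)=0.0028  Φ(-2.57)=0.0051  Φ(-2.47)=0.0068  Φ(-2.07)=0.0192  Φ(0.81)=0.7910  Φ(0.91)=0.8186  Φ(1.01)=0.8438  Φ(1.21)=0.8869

(2.05, 3.08)

Lower: z₀ + z₁ = -0.440 + (-1.960) = -2.400; 1 − a(z₀+z₁) = 1 − (0.052)(-2.400) = 1.1248; argument = -0.440 + (-2.400)/1.1248 = -2.5737 → -2.57.
α₁ = Φ(-2.57) = 0.0051; rank = round(400 × 0.0051) = 2; θ*₍2₎ = 2.05.
Upper: z₀ + z₂ = 1.520; 1 − a(z₀+z₂) = 0.9210; argument = 1.2105 → 1.21; α₂ = 0.8869; rank = 355; θ*₍355₎ = 3.08.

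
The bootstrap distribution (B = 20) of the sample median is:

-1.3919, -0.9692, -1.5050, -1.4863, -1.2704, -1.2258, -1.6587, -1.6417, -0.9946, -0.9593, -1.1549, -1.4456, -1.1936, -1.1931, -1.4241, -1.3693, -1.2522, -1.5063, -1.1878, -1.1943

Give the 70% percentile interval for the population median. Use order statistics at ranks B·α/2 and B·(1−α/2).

Sorted replicates: -1.6587, -1.6417, -1.5063, -1.5050, -1.4863, -1.4456, -1.4241, -1.3919, -1.3693, -1.2704, -1.2522, -1.2258, -1.1943, -1.1936, -1.1931, -1.1878, -1.1549, -0.9946, -0.9692, -0.9593
α = 0.30; lower rank = 20 × 0.150 = 3; upper rank = 20 × 0.850 = 17.
The 3rd smallest replicate is -1.5063; the 17th is -1.1549.

(-1.5063, -1.1549)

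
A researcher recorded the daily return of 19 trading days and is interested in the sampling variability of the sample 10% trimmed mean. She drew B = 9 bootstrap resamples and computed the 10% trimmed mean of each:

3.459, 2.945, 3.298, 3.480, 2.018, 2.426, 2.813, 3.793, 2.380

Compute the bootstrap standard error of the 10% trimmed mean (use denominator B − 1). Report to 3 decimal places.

Bootstrap SE is the standard deviation of the 9 replicate 10% trimmed means.
Mean of replicates: (3.459 + 2.945 + 3.298 + 3.480 + 2.018 + 2.426 + 2.813 + 3.793 + 2.380) / 9 = 26.6120 / 9 = 2.9569
Sum of squared deviations: (+0.5021)² + (−0.0119)² + (+0.3411)² + (+0.5231)² + (−0.9389)² + (−0.5309)² + (−0.1439)² + (+0.8361)² + (−0.5769)² = 2.8582
Variance = 2.8582 / 8 = 0.3573
SE* = √0.3573

SE* = 0.598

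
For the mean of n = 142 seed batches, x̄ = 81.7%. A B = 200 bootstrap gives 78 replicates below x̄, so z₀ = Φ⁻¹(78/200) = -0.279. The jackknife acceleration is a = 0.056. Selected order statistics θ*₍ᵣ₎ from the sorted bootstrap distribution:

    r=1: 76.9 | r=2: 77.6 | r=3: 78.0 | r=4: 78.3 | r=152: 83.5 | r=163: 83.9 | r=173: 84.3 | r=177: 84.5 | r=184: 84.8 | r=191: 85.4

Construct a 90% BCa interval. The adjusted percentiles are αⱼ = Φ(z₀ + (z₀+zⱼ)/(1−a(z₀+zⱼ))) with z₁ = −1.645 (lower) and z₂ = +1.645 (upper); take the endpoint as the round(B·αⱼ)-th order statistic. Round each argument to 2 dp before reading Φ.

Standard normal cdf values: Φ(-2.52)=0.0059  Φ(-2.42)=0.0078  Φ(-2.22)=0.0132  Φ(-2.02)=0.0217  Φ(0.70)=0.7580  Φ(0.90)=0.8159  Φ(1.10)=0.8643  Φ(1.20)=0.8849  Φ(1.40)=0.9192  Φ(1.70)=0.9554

(78.3, 84.5)

Lower: z₀ + z₁ = -0.279 + (-1.645) = -1.924; 1 − a(z₀+z₁) = 1 − (0.056)(-1.924) = 1.1077; argument = -0.279 + (-1.924)/1.1077 = -2.0159 → -2.02.
α₁ = Φ(-2.02) = 0.0217; rank = round(200 × 0.0217) = 4; θ*₍4₎ = 78.3.
Upper: z₀ + z₂ = 1.366; 1 − a(z₀+z₂) = 0.9235; argument = 1.2001 → 1.20; α₂ = 0.8849; rank = 177; θ*₍177₎ = 84.5.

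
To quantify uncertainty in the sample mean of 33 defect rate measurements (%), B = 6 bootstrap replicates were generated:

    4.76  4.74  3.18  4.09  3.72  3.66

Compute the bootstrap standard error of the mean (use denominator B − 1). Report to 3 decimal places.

SE* = 0.632

Bootstrap SE is the standard deviation of the 6 replicate means.
Mean of replicates: (4.76 + 4.74 + 3.18 + 4.09 + 3.72 + 3.66) / 6 = 24.1500 / 6 = 4.0250
Sum of squared deviations: (+0.7350)² + (+0.7150)² + (−0.8450)² + (+0.0650)² + (−0.3050)² + (−0.3650)² = 1.9959
Variance = 1.9959 / 5 = 0.3992
SE* = √0.3992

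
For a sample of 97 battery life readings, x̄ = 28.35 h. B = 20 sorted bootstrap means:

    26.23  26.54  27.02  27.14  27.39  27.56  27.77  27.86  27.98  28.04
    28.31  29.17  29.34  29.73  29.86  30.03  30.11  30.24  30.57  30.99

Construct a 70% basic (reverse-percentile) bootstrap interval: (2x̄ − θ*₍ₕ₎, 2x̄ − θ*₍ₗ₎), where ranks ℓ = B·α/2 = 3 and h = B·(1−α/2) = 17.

(26.59, 29.68)

Percentile endpoints at ranks 3 and 17: θ*₍3₎ = 27.02, θ*₍17₎ = 30.11.
Basic interval reflects these around x̄:
  lower = 2 × 28.35 − 30.11 = 26.59
  upper = 2 × 28.35 − 27.02 = 29.68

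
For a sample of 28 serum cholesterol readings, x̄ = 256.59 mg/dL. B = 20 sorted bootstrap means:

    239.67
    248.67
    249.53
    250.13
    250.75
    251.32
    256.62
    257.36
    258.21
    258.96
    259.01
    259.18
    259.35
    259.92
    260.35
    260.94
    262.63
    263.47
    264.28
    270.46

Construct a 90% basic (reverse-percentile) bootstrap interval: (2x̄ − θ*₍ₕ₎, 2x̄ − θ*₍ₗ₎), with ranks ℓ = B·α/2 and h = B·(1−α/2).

Percentile endpoints at ranks 1 and 19: θ*₍1₎ = 239.67, θ*₍19₎ = 264.28.
Basic interval reflects these around x̄:
  lower = 2 × 256.59 − 264.28 = 248.90
  upper = 2 × 256.59 − 239.67 = 273.51

(248.90, 273.51)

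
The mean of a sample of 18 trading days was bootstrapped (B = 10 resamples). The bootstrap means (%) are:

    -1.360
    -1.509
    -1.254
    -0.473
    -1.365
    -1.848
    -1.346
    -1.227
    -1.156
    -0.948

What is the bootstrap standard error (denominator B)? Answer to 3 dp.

SE* = 0.341

Bootstrap SE is the standard deviation of the 10 replicate means.
Mean of replicates: ((-1.360) + (-1.509) + (-1.254) + (-0.473) + (-1.365) + (-1.848) + (-1.346) + (-1.227) + (-1.156) + (-0.948)) / 10 = -12.4860 / 10 = -1.2486
Sum of squared deviations: (−0.1114)² + (−0.2604)² + (−0.0054)² + (+0.7756)² + (−0.1164)² + (−0.5994)² + (−0.0974)² + (+0.0216)² + (+0.0926)² + (+0.3006)² = 1.1635
Variance = 1.1635 / 10 = 0.1164
SE* = √0.1164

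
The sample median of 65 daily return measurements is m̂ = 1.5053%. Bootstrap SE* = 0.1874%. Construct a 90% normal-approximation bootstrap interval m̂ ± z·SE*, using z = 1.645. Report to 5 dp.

Margin = 1.645 × 0.1874 = 0.308273
Interval: 1.5053 ± 0.308273

(1.19703, 1.81357)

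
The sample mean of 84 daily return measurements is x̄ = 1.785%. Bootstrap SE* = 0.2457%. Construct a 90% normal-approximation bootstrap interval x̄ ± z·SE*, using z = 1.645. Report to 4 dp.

(1.3808, 2.1892)

Margin = 1.645 × 0.2457 = 0.40418
Interval: 1.785 ± 0.40418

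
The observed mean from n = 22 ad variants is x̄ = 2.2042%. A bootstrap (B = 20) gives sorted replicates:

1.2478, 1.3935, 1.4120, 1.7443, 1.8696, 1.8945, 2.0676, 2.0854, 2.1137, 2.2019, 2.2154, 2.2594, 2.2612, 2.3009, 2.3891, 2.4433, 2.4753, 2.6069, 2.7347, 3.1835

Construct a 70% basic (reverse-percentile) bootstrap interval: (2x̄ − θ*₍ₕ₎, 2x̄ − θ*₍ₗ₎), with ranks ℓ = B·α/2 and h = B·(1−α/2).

(1.9331, 2.9964)

Percentile endpoints at ranks 3 and 17: θ*₍3₎ = 1.4120, θ*₍17₎ = 2.4753.
Basic interval reflects these around x̄:
  lower = 2 × 2.2042 − 2.4753 = 1.9331
  upper = 2 × 2.2042 − 1.4120 = 2.9964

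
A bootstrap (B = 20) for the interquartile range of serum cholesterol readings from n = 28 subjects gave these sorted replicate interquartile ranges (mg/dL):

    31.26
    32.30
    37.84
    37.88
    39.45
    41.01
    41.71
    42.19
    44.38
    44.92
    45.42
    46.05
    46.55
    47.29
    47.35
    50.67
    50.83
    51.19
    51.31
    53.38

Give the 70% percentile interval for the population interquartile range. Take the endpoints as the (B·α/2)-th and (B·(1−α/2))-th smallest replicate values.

(37.84, 50.83)

α = 0.30; lower rank = 20 × 0.150 = 3; upper rank = 20 × 0.850 = 17.
The 3rd smallest replicate is 37.84; the 17th is 50.83.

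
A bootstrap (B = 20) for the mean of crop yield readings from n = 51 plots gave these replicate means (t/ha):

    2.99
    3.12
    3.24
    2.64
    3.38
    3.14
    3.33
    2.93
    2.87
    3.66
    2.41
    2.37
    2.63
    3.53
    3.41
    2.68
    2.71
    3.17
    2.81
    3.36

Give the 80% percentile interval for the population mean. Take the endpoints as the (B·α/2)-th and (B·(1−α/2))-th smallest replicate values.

Sorted replicates: 2.37, 2.41, 2.63, 2.64, 2.68, 2.71, 2.81, 2.87, 2.93, 2.99, 3.12, 3.14, 3.17, 3.24, 3.33, 3.36, 3.38, 3.41, 3.53, 3.66
α = 0.20; lower rank = 20 × 0.100 = 2; upper rank = 20 × 0.900 = 18.
The 2nd smallest replicate is 2.41; the 18th is 3.41.

(2.41, 3.41)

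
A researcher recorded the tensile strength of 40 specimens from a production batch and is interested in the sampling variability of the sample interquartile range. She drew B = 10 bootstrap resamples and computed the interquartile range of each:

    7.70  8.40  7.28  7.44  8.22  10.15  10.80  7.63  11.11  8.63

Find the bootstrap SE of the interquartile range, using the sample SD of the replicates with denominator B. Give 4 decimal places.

Bootstrap SE is the standard deviation of the 10 replicate interquartile ranges.
Mean of replicates: (7.70 + 8.40 + 7.28 + 7.44 + 8.22 + 10.15 + 10.80 + 7.63 + 11.11 + 8.63) / 10 = 87.36000 / 10 = 8.73600
Sum of squared deviations: (−1.03600)² + (−0.33600)² + (−1.45600)² + (−1.29600)² + (−0.51600)² + (+1.41400)² + (+2.06400)² + (−1.10600)² + (+2.37400)² + (−0.10600)² = 18.38184
Variance = 18.38184 / 10 = 1.83818
SE* = √1.83818

SE* = 1.3558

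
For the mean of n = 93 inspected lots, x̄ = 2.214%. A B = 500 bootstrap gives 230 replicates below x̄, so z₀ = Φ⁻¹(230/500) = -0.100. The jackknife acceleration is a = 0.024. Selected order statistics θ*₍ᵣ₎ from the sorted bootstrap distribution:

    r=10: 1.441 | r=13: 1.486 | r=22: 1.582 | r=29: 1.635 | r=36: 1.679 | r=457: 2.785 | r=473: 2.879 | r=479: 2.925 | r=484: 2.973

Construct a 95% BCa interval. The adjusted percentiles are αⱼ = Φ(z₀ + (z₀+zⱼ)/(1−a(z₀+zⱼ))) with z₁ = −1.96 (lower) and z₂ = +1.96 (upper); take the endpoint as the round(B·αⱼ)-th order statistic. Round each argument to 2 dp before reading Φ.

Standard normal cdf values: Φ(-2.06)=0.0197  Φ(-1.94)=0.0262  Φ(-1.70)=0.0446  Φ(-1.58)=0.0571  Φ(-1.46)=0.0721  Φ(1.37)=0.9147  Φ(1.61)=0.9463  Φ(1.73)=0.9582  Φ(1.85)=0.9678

(1.441, 2.973)

Lower: z₀ + z₁ = -0.100 + (-1.960) = -2.060; 1 − a(z₀+z₁) = 1 − (0.024)(-2.060) = 1.0494; argument = -0.100 + (-2.060)/1.0494 = -2.0630 → -2.06.
α₁ = Φ(-2.06) = 0.0197; rank = round(500 × 0.0197) = 10; θ*₍10₎ = 1.441.
Upper: z₀ + z₂ = 1.860; 1 − a(z₀+z₂) = 0.9554; argument = 1.8469 → 1.85; α₂ = 0.9678; rank = 484; θ*₍484₎ = 2.973.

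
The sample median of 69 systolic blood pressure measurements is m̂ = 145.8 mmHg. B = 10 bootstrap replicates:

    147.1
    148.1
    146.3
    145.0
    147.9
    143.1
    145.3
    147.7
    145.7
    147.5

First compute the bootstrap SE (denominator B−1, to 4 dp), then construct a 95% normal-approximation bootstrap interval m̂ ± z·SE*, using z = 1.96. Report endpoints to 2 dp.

Mean of replicates = 146.3700; sum of squared deviations = 23.0810; SE* = √(23.0810/9) = 1.6014
Margin = 1.96 × 1.6014 = 3.139
Interval: 145.8 ± 3.139

(142.66, 148.94)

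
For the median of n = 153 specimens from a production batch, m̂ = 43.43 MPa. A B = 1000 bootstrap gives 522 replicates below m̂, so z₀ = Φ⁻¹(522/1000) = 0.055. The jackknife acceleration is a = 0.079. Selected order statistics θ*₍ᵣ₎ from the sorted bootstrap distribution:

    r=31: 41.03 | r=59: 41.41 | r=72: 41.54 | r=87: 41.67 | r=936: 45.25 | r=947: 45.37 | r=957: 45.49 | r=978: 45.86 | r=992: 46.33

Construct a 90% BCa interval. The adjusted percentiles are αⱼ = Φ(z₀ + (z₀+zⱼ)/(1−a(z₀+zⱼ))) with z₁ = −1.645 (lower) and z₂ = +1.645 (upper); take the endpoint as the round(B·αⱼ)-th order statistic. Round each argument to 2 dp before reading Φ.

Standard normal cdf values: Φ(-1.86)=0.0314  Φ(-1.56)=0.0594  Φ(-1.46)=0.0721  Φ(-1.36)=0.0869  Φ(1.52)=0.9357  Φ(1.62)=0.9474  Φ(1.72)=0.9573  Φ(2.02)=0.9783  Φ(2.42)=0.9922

(41.67, 45.86)

Lower: z₀ + z₁ = 0.055 + (-1.645) = -1.590; 1 − a(z₀+z₁) = 1 − (0.079)(-1.590) = 1.1256; argument = 0.055 + (-1.590)/1.1256 = -1.3576 → -1.36.
α₁ = Φ(-1.36) = 0.0869; rank = round(1000 × 0.0869) = 87; θ*₍87₎ = 41.67.
Upper: z₀ + z₂ = 1.700; 1 − a(z₀+z₂) = 0.8657; argument = 2.0187 → 2.02; α₂ = 0.9783; rank = 978; θ*₍978₎ = 45.86.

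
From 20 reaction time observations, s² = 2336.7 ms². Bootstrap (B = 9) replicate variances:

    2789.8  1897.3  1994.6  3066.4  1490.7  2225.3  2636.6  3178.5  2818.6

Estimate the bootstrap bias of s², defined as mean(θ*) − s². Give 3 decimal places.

bias = +118.611

mean(θ*) = (2789.8 + 1897.3 + 1994.6 + 3066.4 + 1490.7 + 2225.3 + 2636.6 + 3178.5 + 2818.6) / 9 = 2455.3111
bias = 2455.3111 − 2336.7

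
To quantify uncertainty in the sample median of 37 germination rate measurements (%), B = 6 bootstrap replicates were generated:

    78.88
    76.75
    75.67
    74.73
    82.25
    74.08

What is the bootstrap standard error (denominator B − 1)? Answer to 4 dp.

Bootstrap SE is the standard deviation of the 6 replicate medians.
Mean of replicates: (78.88 + 76.75 + 75.67 + 74.73 + 82.25 + 74.08) / 6 = 462.36000 / 6 = 77.06000
Sum of squared deviations: (+1.82000)² + (−0.31000)² + (−1.39000)² + (−2.33000)² + (+5.19000)² + (−2.98000)² = 46.58600
Variance = 46.58600 / 5 = 9.31720
SE* = √9.31720

SE* = 3.0524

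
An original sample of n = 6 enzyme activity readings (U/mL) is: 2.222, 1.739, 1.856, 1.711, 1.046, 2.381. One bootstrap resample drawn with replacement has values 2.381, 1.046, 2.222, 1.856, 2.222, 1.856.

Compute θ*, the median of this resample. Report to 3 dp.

Sorted: 1.046, 1.856, 1.856, 2.222, 2.222, 2.381
Median = average of the two middle values = 2.039

θ* = 2.039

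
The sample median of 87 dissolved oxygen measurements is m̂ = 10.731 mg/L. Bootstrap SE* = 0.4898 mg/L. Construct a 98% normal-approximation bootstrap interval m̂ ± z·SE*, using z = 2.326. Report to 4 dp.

(9.5917, 11.8703)

Margin = 2.326 × 0.4898 = 1.13927
Interval: 10.731 ± 1.13927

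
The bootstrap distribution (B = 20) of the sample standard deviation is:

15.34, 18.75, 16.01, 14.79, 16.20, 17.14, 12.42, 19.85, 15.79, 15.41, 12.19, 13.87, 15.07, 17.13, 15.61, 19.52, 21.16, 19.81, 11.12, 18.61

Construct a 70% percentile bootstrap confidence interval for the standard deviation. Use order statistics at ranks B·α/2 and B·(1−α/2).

Sorted replicates: 11.12, 12.19, 12.42, 13.87, 14.79, 15.07, 15.34, 15.41, 15.61, 15.79, 16.01, 16.20, 17.13, 17.14, 18.61, 18.75, 19.52, 19.81, 19.85, 21.16
α = 0.30; lower rank = 20 × 0.150 = 3; upper rank = 20 × 0.850 = 17.
The 3rd smallest replicate is 12.42; the 17th is 19.52.

(12.42, 19.52)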